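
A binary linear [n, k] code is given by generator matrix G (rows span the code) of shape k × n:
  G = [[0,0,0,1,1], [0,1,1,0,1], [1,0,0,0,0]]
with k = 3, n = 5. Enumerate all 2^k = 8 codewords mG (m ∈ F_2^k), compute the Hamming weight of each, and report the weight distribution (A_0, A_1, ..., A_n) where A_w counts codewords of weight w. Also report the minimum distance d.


Weight distribution: A_0 = 1, A_1 = 1, A_2 = 1, A_3 = 3, A_4 = 2. Minimum distance d = 1.

Enumerate all 2^3 = 8 messages m ∈ F_2^3.
For each, compute codeword c = mG in F_2^5, then tally its weight.
  m = 000 → c = 00000, weight = 0.
  m = 100 → c = 00011, weight = 2.
  m = 010 → c = 01101, weight = 3.
  m = 110 → c = 01110, weight = 3.
  m = 001 → c = 10000, weight = 1.
  m = 101 → c = 10011, weight = 3.
  m = 011 → c = 11101, weight = 4.
  m = 111 → c = 11110, weight = 4.
Tally weights:
  weight 0: 1 codewords.
  weight 1: 1 codewords.
  weight 2: 1 codewords.
  weight 3: 3 codewords.
  weight 4: 2 codewords.
Minimum distance d = smallest w > 0 with A_w > 0 = 1.
Sanity: Σ A_w = 8 = 2^3 = 8 ✓.


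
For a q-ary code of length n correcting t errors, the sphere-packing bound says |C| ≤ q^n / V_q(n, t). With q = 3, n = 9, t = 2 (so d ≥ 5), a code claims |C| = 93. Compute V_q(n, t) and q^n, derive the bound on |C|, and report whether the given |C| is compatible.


V_q(n, t) = 163, q^n = 19683, Hamming bound = 120, |C| = 93 ≤ bound (satisfied).

Step 1: Compute V_q(n, t) = Σ_{j=0}^2 C(n, j) (q−1)^j.
  j = 0: C(9,0)·(2)^0 = 1·1 = 1.
  j = 1: C(9,1)·(2)^1 = 9·2 = 18.
  j = 2: C(9,2)·(2)^2 = 36·4 = 144.
  V_q(n, t) = 1 + 18 + 144 = 163.
Step 2: q^n = 3^9 = 19683.
Step 3: Hamming bound ⌊q^n / V_q(n,t)⌋ = ⌊19683/163⌋ = 120.
Step 4: Compare |C| = 93 to 120: satisfied.
The claimed |C| lies below the Hamming bound.


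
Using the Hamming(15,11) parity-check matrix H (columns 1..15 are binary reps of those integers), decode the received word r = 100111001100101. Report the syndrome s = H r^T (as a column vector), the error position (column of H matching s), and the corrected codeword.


s = (0, 1, 1, 1)^T, error position = 7, corrected codeword c = 100111101100101

Compute s = H r^T mod 2 one row at a time:
  s_1 = 0 + 1 + 1 + 0 + 0 + 1 + 0 + 1 = 4 ≡ 0 (mod 2).
  s_2 = 1 + 1 + 1 + 0 + 0 + 1 + 0 + 1 = 5 ≡ 1 (mod 2).
  s_3 = 0 + 0 + 1 + 0 + 1 + 0 + 0 + 1 = 3 ≡ 1 (mod 2).
  s_4 = 1 + 0 + 1 + 0 + 1 + 0 + 1 + 1 = 5 ≡ 1 (mod 2).
s = (0, 1, 1, 1)^T — this equals column 7 of H (binary 0111), so error is at position 7.
Correct: flip bit 7 of r = 100111001100101 to get c = 100111101100101.


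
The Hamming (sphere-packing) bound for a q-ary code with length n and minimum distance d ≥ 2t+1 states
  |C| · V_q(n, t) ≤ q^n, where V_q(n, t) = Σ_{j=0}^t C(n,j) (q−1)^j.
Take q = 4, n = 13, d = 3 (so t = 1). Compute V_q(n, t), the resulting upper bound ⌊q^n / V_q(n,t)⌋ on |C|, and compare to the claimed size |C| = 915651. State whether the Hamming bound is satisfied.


V_q(n, t) = 40, q^n = 67108864, Hamming bound = 1677721, |C| = 915651 ≤ bound (satisfied).

Step 1: Compute V_q(n, t) = Σ_{j=0}^1 C(n, j) (q−1)^j.
  j = 0: C(13,0)·(3)^0 = 1·1 = 1.
  j = 1: C(13,1)·(3)^1 = 13·3 = 39.
  V_q(n, t) = 1 + 39 = 40.
Step 2: q^n = 4^13 = 67108864.
Step 3: Hamming bound ⌊q^n / V_q(n,t)⌋ = ⌊67108864/40⌋ = 1677721.
Step 4: Compare |C| = 915651 to 1677721: satisfied.
The claimed |C| lies below the Hamming bound.


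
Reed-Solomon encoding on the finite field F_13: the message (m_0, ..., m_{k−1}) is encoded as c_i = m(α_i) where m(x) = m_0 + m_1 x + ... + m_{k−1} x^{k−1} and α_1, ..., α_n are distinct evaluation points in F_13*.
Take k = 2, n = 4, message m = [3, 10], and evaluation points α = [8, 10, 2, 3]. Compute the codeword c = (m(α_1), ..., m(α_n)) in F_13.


c = [5, 12, 10, 7]

Message polynomial: m(x) = 3 + 10·x (mod 13).
For each evaluation point α_i, compute m(α_i) mod 13:
  α_1 = 8: Horner steps 10 → 5, so m(8) = 5.
  α_2 = 10: Horner steps 10 → 12, so m(10) = 12.
  α_3 = 2: Horner steps 10 → 10, so m(2) = 10.
  α_4 = 3: Horner steps 10 → 7, so m(3) = 7.
Codeword c = [5, 12, 10, 7] ∈ F_13^4.


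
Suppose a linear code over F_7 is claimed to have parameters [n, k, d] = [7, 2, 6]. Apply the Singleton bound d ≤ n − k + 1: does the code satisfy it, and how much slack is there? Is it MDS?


Singleton RHS = n − k + 1 = 6, slack = 0, bound satisfied, MDS.

Singleton bound: d ≤ n − k + 1.
Here n = 7, k = 2, so n − k + 1 = 6.
Given d = 6, check d ≤ 6: YES.
Slack = (n − k + 1) − d = 0.
The code is MDS (slack = 0).
Description: the claimed parameters are [7, 2, 6]_7; such a code would be MDS (meets Singleton bound).


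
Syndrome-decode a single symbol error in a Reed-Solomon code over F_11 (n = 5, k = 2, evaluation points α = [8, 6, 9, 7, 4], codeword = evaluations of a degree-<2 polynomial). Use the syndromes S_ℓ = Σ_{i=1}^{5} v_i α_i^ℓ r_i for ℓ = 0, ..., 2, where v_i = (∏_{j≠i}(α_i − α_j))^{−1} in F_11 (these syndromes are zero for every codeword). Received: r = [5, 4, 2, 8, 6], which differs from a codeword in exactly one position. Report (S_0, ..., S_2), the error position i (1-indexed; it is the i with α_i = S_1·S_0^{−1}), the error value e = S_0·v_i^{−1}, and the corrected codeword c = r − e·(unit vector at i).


S = (7, 9, 10), error at position 2, error magnitude e = 4, c = [5, 0, 2, 8, 6].

Step 1: column multipliers v_i = (∏_{j≠i}(α_i − α_j))^{−1} mod 11.
  i = 1 (α = 8): (8−6)(8−9)(8−7)(8−4) = 2·(−1)·1·4 = −8 ≡ 3, so v_1 = 3^{−1} = 4 (mod 11).
  i = 2 (α = 6): (6−8)(6−9)(6−7)(6−4) = (−2)·(−3)·(−1)·2 = −12 ≡ 10, so v_2 = 10^{−1} = 10 (mod 11).
  i = 3 (α = 9): (9−8)(9−6)(9−7)(9−4) = 1·3·2·5 = 30 ≡ 8, so v_3 = 8^{−1} = 7 (mod 11).
  i = 4 (α = 7): (7−8)(7−6)(7−9)(7−4) = (−1)·1·(−2)·3 = 6 ≡ 6, so v_4 = 6^{−1} = 2 (mod 11).
  i = 5 (α = 4): (4−8)(4−6)(4−9)(4−7) = (−4)·(−2)·(−5)·(−3) = 120 ≡ 10, so v_5 = 10^{−1} = 10 (mod 11).
  v = [4, 10, 7, 2, 10].
Step 2: syndromes of r = [5, 4, 2, 8, 6] (all sums mod 11).
  S_0 = Σ v_i r_i = 4·5 + 10·4 + 7·2 + 2·8 + 10·6 = 150 ≡ 7.
  S_1 = Σ v_i α_i r_i = 4·8·5 + 10·6·4 + 7·9·2 + 2·7·8 + 10·4·6 = 878 ≡ 9.
  α_i^2 mod 11 = [9, 3, 4, 5, 5].
  S_2 = Σ v_i α_i^2 r_i = 4·9·5 + 10·3·4 + 7·4·2 + 2·5·8 + 10·5·6 = 736 ≡ 10.
  S = (7, 9, 10) ≠ 0, so r is not a codeword (an error is present).
Step 3: locate the error. For a single error e at position i, S_ℓ = v_i·e·α_i^ℓ, so α_err = S_1/S_0.
  S_0^{−1} = 7^{−1} = 8 (mod 11), so α_err = 9·8 = 72 ≡ 6 = α_2. Error position i = 2.
  Consistency check: S_2/S_1 = 10·5 = 50 ≡ 6 = α_err ✓ (single-error assumption holds).
Step 4: error magnitude e = S_0/v_2 = S_0·∏_{j≠2}(α_2 − α_j) = 7·10 = 70 ≡ 4 (mod 11).
Step 5: correct position 2: c_2 = r_2 − e = 4 − 4 ≡ 0 (mod 11). Hence c = [5, 0, 2, 8, 6].
  Check: interpolating c through the α_i gives m(x) = 7 + 8·x (degree < 2) with m(α_i) = c_i for every i, so c is indeed a codeword.


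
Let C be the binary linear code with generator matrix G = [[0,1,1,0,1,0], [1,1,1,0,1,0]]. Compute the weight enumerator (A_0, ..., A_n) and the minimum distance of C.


Weight distribution: A_0 = 1, A_1 = 1, A_3 = 1, A_4 = 1. Minimum distance d = 1.

Enumerate all 2^2 = 4 messages m ∈ F_2^2.
For each, compute codeword c = mG in F_2^6, then tally its weight.
  m = 00 → c = 000000, weight = 0.
  m = 10 → c = 011010, weight = 3.
  m = 01 → c = 111010, weight = 4.
  m = 11 → c = 100000, weight = 1.
Tally weights:
  weight 0: 1 codewords.
  weight 1: 1 codewords.
  weight 3: 1 codewords.
  weight 4: 1 codewords.
Minimum distance d = smallest w > 0 with A_w > 0 = 1.
Sanity: Σ A_w = 4 = 2^2 = 4 ✓.


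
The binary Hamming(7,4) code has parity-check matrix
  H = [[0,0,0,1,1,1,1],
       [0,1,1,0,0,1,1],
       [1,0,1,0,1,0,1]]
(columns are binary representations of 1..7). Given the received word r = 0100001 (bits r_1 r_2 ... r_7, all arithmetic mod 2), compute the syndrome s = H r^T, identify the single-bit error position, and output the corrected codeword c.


s = (1, 0, 1)^T, error position = 5, corrected codeword c = 0100101

Compute s = H r^T mod 2 one row at a time:
  s_1 = 0 + 0 + 0 + 1 = 1 ≡ 1 (mod 2).
  s_2 = 1 + 0 + 0 + 1 = 2 ≡ 0 (mod 2).
  s_3 = 0 + 0 + 0 + 1 = 1 ≡ 1 (mod 2).
s = (1, 0, 1)^T — this equals column 5 of H (binary 101), so error is at position 5.
Correct: flip bit 5 of r = 0100001 to get c = 0100101.


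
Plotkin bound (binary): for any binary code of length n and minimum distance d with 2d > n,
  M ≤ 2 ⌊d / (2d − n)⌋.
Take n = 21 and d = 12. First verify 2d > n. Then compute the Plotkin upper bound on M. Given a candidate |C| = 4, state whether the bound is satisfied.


Plotkin bound M ≤ 8; given |C| = 4 ≤ bound (satisfied).

Check applicability: 2d = 24, n = 21.
2d − n = 3 > 0, so Plotkin applies.
Compute d/(2d−n) = 12/3 ≈ 4.0000.
⌊d/(2d−n)⌋ = 4.
Plotkin bound: M ≤ 2·4 = 8.
Given |C| = 4, check: satisfied.
This |C| is below the Plotkin bound.


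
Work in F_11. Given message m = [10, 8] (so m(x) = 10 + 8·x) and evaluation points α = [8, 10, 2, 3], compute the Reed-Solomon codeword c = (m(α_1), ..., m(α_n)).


c = [8, 2, 4, 1]

Message polynomial: m(x) = 10 + 8·x (mod 11).
For each evaluation point α_i, compute m(α_i) mod 11:
  α_1 = 8: Horner steps 8 → 8, so m(8) = 8.
  α_2 = 10: Horner steps 8 → 2, so m(10) = 2.
  α_3 = 2: Horner steps 8 → 4, so m(2) = 4.
  α_4 = 3: Horner steps 8 → 1, so m(3) = 1.
Codeword c = [8, 2, 4, 1] ∈ F_11^4.


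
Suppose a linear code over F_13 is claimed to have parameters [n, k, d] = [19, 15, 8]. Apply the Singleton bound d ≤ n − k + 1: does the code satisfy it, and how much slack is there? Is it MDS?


Singleton RHS = n − k + 1 = 5, slack = -3, bound violated (no such code; not MDS).

Singleton bound: d ≤ n − k + 1.
Here n = 19, k = 15, so n − k + 1 = 5.
Given d = 8, check d ≤ 5: NO.
Slack = (n − k + 1) − d = -3.
The slack is negative: d = 8 exceeds n − k + 1 = 5 by 3, so the Singleton bound is violated and no linear [19, 15, 8]_13 code can exist. In particular it is not MDS (MDS requires d = n − k + 1 exactly).
Description: the claimed parameters are [19, 15, 8]_13; such a code would be impossible (violates the Singleton bound).


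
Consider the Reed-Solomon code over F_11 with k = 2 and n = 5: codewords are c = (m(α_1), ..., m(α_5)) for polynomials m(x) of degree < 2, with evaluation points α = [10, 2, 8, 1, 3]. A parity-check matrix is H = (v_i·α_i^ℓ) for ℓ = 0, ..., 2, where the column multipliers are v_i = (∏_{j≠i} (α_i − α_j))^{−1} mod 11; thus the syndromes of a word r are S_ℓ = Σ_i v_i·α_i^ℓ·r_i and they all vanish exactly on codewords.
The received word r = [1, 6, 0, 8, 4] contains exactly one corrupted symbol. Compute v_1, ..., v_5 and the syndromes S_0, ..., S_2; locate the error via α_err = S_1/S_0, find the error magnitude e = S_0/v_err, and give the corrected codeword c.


S = (8, 9, 6), error at position 3, error magnitude e = 6, c = [1, 6, 5, 8, 4].

Step 1: column multipliers v_i = (∏_{j≠i}(α_i − α_j))^{−1} mod 11.
  i = 1 (α = 10): (10−2)(10−8)(10−1)(10−3) = 8·2·9·7 = 1008 ≡ 7, so v_1 = 7^{−1} = 8 (mod 11).
  i = 2 (α = 2): (2−10)(2−8)(2−1)(2−3) = (−8)·(−6)·1·(−1) = −48 ≡ 7, so v_2 = 7^{−1} = 8 (mod 11).
  i = 3 (α = 8): (8−10)(8−2)(8−1)(8−3) = (−2)·6·7·5 = −420 ≡ 9, so v_3 = 9^{−1} = 5 (mod 11).
  i = 4 (α = 1): (1−10)(1−2)(1−8)(1−3) = (−9)·(−1)·(−7)·(−2) = 126 ≡ 5, so v_4 = 5^{−1} = 9 (mod 11).
  i = 5 (α = 3): (3−10)(3−2)(3−8)(3−1) = (−7)·1·(−5)·2 = 70 ≡ 4, so v_5 = 4^{−1} = 3 (mod 11).
  v = [8, 8, 5, 9, 3].
Step 2: syndromes of r = [1, 6, 0, 8, 4] (all sums mod 11).
  S_0 = Σ v_i r_i = 8·1 + 8·6 + 5·0 + 9·8 + 3·4 = 140 ≡ 8.
  S_1 = Σ v_i α_i r_i = 8·10·1 + 8·2·6 + 5·8·0 + 9·1·8 + 3·3·4 = 284 ≡ 9.
  α_i^2 mod 11 = [1, 4, 9, 1, 9].
  S_2 = Σ v_i α_i^2 r_i = 8·1·1 + 8·4·6 + 5·9·0 + 9·1·8 + 3·9·4 = 380 ≡ 6.
  S = (8, 9, 6) ≠ 0, so r is not a codeword (an error is present).
Step 3: locate the error. For a single error e at position i, S_ℓ = v_i·e·α_i^ℓ, so α_err = S_1/S_0.
  S_0^{−1} = 8^{−1} = 7 (mod 11), so α_err = 9·7 = 63 ≡ 8 = α_3. Error position i = 3.
  Consistency check: S_2/S_1 = 6·5 = 30 ≡ 8 = α_err ✓ (single-error assumption holds).
Step 4: error magnitude e = S_0/v_3 = S_0·∏_{j≠3}(α_3 − α_j) = 8·9 = 72 ≡ 6 (mod 11).
Step 5: correct position 3: c_3 = r_3 − e = 0 − 6 ≡ 5 (mod 11). Hence c = [1, 6, 5, 8, 4].
  Check: interpolating c through the α_i gives m(x) = 10 + 9·x (degree < 2) with m(α_i) = c_i for every i, so c is indeed a codeword.


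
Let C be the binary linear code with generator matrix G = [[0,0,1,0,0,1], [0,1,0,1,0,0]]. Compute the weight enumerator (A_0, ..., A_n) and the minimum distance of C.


Weight distribution: A_0 = 1, A_2 = 2, A_4 = 1. Minimum distance d = 2.

Enumerate all 2^2 = 4 messages m ∈ F_2^2.
For each, compute codeword c = mG in F_2^6, then tally its weight.
  m = 00 → c = 000000, weight = 0.
  m = 10 → c = 001001, weight = 2.
  m = 01 → c = 010100, weight = 2.
  m = 11 → c = 011101, weight = 4.
Tally weights:
  weight 0: 1 codewords.
  weight 2: 2 codewords.
  weight 4: 1 codewords.
Minimum distance d = smallest w > 0 with A_w > 0 = 2.
Sanity: Σ A_w = 4 = 2^2 = 4 ✓.


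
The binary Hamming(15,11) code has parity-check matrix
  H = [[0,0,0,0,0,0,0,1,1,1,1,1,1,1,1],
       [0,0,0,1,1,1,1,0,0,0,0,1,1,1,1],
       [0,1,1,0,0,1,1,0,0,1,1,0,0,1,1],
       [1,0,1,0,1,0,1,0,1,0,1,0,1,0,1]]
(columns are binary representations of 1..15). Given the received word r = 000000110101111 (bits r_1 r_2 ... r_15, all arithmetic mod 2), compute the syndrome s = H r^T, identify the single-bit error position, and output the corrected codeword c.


s = (0, 1, 0, 1)^T, error position = 5, corrected codeword c = 000010110101111

Compute s = H r^T mod 2 one row at a time:
  s_1 = 1 + 0 + 1 + 0 + 1 + 1 + 1 + 1 = 6 ≡ 0 (mod 2).
  s_2 = 0 + 0 + 0 + 1 + 1 + 1 + 1 + 1 = 5 ≡ 1 (mod 2).
  s_3 = 0 + 0 + 0 + 1 + 1 + 0 + 1 + 1 = 4 ≡ 0 (mod 2).
  s_4 = 0 + 0 + 0 + 1 + 0 + 0 + 1 + 1 = 3 ≡ 1 (mod 2).
s = (0, 1, 0, 1)^T — this equals column 5 of H (binary 0101), so error is at position 5.
Correct: flip bit 5 of r = 000000110101111 to get c = 000010110101111.


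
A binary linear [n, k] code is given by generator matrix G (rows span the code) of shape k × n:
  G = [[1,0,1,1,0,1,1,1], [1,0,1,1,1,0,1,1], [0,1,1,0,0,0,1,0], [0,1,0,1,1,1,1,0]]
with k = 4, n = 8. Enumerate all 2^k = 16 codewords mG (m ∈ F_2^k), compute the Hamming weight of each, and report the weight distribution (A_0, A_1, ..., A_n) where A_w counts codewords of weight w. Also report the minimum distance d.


Weight distribution: A_0 = 1, A_2 = 2, A_3 = 2, A_4 = 3, A_5 = 6, A_6 = 2. Minimum distance d = 2.

Enumerate all 2^4 = 16 messages m ∈ F_2^4.
For each, compute codeword c = mG in F_2^8, then tally its weight.
  m = 0000 → c = 00000000, weight = 0.
  m = 1000 → c = 10110111, weight = 6.
  m = 0100 → c = 10111011, weight = 6.
  m = 1100 → c = 00001100, weight = 2.
  m = 0010 → c = 01100010, weight = 3.
  m = 1010 → c = 11010101, weight = 5.
  m = 0110 → c = 11011001, weight = 5.
  m = 1110 → c = 01101110, weight = 5.
  m = 0001 → c = 01011110, weight = 5.
  m = 1001 → c = 11101001, weight = 5.
  m = 0101 → c = 11100101, weight = 5.
  m = 1101 → c = 01010010, weight = 3.
  m = 0011 → c = 00111100, weight = 4.
  m = 1011 → c = 10001011, weight = 4.
  m = 0111 → c = 10000111, weight = 4.
  m = 1111 → c = 00110000, weight = 2.
Tally weights:
  weight 0: 1 codewords.
  weight 2: 2 codewords.
  weight 3: 2 codewords.
  weight 4: 3 codewords.
  weight 5: 6 codewords.
  weight 6: 2 codewords.
Minimum distance d = smallest w > 0 with A_w > 0 = 2.
Sanity: Σ A_w = 16 = 2^4 = 16 ✓.


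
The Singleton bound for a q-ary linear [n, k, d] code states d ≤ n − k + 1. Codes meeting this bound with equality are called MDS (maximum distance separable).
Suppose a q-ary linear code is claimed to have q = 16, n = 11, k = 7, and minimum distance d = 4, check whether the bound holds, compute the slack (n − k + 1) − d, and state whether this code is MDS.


Singleton RHS = n − k + 1 = 5, slack = 1, bound satisfied, not MDS.

Singleton bound: d ≤ n − k + 1.
Here n = 11, k = 7, so n − k + 1 = 5.
Given d = 4, check d ≤ 5: YES.
Slack = (n − k + 1) − d = 1.
The code is NOT MDS (slack = 1 > 0).
Description: the claimed parameters are [11, 7, 4]_16; such a code would be non-MDS.


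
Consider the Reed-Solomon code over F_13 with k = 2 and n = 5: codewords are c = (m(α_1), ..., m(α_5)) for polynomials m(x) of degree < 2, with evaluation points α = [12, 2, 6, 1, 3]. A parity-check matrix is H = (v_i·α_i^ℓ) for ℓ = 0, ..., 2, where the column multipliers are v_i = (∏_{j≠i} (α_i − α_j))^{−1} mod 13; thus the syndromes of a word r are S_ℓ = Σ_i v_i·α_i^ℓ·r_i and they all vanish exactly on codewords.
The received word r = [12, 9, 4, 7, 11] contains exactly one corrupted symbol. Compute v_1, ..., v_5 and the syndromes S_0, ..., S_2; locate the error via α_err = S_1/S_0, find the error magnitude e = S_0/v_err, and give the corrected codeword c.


S = (4, 9, 4), error at position 1, error magnitude e = 9, c = [3, 9, 4, 7, 11].

Step 1: column multipliers v_i = (∏_{j≠i}(α_i − α_j))^{−1} mod 13.
  i = 1 (α = 12): (12−2)(12−6)(12−1)(12−3) = 10·6·11·9 = 5940 ≡ 12, so v_1 = 12^{−1} = 12 (mod 13).
  i = 2 (α = 2): (2−12)(2−6)(2−1)(2−3) = (−10)·(−4)·1·(−1) = −40 ≡ 12, so v_2 = 12^{−1} = 12 (mod 13).
  i = 3 (α = 6): (6−12)(6−2)(6−1)(6−3) = (−6)·4·5·3 = −360 ≡ 4, so v_3 = 4^{−1} = 10 (mod 13).
  i = 4 (α = 1): (1−12)(1−2)(1−6)(1−3) = (−11)·(−1)·(−5)·(−2) = 110 ≡ 6, so v_4 = 6^{−1} = 11 (mod 13).
  i = 5 (α = 3): (3−12)(3−2)(3−6)(3−1) = (−9)·1·(−3)·2 = 54 ≡ 2, so v_5 = 2^{−1} = 7 (mod 13).
  v = [12, 12, 10, 11, 7].
Step 2: syndromes of r = [12, 9, 4, 7, 11] (all sums mod 13).
  S_0 = Σ v_i r_i = 12·12 + 12·9 + 10·4 + 11·7 + 7·11 = 446 ≡ 4.
  S_1 = Σ v_i α_i r_i = 12·12·12 + 12·2·9 + 10·6·4 + 11·1·7 + 7·3·11 = 2492 ≡ 9.
  α_i^2 mod 13 = [1, 4, 10, 1, 9].
  S_2 = Σ v_i α_i^2 r_i = 12·1·12 + 12·4·9 + 10·10·4 + 11·1·7 + 7·9·11 = 1746 ≡ 4.
  S = (4, 9, 4) ≠ 0, so r is not a codeword (an error is present).
Step 3: locate the error. For a single error e at position i, S_ℓ = v_i·e·α_i^ℓ, so α_err = S_1/S_0.
  S_0^{−1} = 4^{−1} = 10 (mod 13), so α_err = 9·10 = 90 ≡ 12 = α_1. Error position i = 1.
  Consistency check: S_2/S_1 = 4·3 = 12 ≡ 12 = α_err ✓ (single-error assumption holds).
Step 4: error magnitude e = S_0/v_1 = S_0·∏_{j≠1}(α_1 − α_j) = 4·12 = 48 ≡ 9 (mod 13).
Step 5: correct position 1: c_1 = r_1 − e = 12 − 9 ≡ 3 (mod 13). Hence c = [3, 9, 4, 7, 11].
  Check: interpolating c through the α_i gives m(x) = 5 + 2·x (degree < 2) with m(α_i) = c_i for every i, so c is indeed a codeword.


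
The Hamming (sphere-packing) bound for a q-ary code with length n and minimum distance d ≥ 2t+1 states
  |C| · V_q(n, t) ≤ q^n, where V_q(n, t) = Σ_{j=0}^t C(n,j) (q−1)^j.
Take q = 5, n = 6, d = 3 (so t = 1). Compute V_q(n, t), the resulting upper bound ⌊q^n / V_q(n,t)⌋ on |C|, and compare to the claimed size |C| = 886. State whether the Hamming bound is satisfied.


V_q(n, t) = 25, q^n = 15625, Hamming bound = 625, |C| = 886 > bound (violated).

Step 1: Compute V_q(n, t) = Σ_{j=0}^1 C(n, j) (q−1)^j.
  j = 0: C(6,0)·(4)^0 = 1·1 = 1.
  j = 1: C(6,1)·(4)^1 = 6·4 = 24.
  V_q(n, t) = 1 + 24 = 25.
Step 2: q^n = 5^6 = 15625.
Step 3: Hamming bound ⌊q^n / V_q(n,t)⌋ = ⌊15625/25⌋ = 625.
Step 4: Compare |C| = 886 to 625: violated.
The claimed |C| lies above the Hamming bound, so no 5-ary code of length 6 with d ≥ 3 can have 886 codewords.


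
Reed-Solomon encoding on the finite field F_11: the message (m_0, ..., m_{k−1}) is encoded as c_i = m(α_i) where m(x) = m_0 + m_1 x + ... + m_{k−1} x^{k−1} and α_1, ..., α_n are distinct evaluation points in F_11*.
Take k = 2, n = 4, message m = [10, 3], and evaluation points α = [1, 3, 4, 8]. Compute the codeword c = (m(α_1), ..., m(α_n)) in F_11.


c = [2, 8, 0, 1]

Message polynomial: m(x) = 10 + 3·x (mod 11).
For each evaluation point α_i, compute m(α_i) mod 11:
  α_1 = 1: Horner steps 3 → 2, so m(1) = 2.
  α_2 = 3: Horner steps 3 → 8, so m(3) = 8.
  α_3 = 4: Horner steps 3 → 0, so m(4) = 0.
  α_4 = 8: Horner steps 3 → 1, so m(8) = 1.
Codeword c = [2, 8, 0, 1] ∈ F_11^4.


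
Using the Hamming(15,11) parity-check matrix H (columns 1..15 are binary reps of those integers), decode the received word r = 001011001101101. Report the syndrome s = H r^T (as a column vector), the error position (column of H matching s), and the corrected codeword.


s = (1, 1, 0, 1)^T, error position = 13, corrected codeword c = 001011001101001

Compute s = H r^T mod 2 one row at a time:
  s_1 = 0 + 1 + 1 + 0 + 1 + 1 + 0 + 1 = 5 ≡ 1 (mod 2).
  s_2 = 0 + 1 + 1 + 0 + 1 + 1 + 0 + 1 = 5 ≡ 1 (mod 2).
  s_3 = 0 + 1 + 1 + 0 + 1 + 0 + 0 + 1 = 4 ≡ 0 (mod 2).
  s_4 = 0 + 1 + 1 + 0 + 1 + 0 + 1 + 1 = 5 ≡ 1 (mod 2).
s = (1, 1, 0, 1)^T — this equals column 13 of H (binary 1101), so error is at position 13.
Correct: flip bit 13 of r = 001011001101101 to get c = 001011001101001.


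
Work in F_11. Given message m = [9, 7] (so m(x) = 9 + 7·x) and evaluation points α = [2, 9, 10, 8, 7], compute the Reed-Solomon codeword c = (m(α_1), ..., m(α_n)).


c = [1, 6, 2, 10, 3]

Message polynomial: m(x) = 9 + 7·x (mod 11).
For each evaluation point α_i, compute m(α_i) mod 11:
  α_1 = 2: Horner steps 7 → 1, so m(2) = 1.
  α_2 = 9: Horner steps 7 → 6, so m(9) = 6.
  α_3 = 10: Horner steps 7 → 2, so m(10) = 2.
  α_4 = 8: Horner steps 7 → 10, so m(8) = 10.
  α_5 = 7: Horner steps 7 → 3, so m(7) = 3.
Codeword c = [1, 6, 2, 10, 3] ∈ F_11^5.


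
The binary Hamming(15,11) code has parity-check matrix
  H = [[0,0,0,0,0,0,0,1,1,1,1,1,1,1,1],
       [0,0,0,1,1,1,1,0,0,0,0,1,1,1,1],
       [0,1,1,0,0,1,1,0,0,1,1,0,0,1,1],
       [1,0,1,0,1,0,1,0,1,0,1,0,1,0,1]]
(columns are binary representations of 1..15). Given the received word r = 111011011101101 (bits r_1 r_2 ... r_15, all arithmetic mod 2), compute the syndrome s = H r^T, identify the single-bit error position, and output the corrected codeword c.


s = (0, 1, 1, 0)^T, error position = 6, corrected codeword c = 111010011101101

Compute s = H r^T mod 2 one row at a time:
  s_1 = 1 + 1 + 1 + 0 + 1 + 1 + 0 + 1 = 6 ≡ 0 (mod 2).
  s_2 = 0 + 1 + 1 + 0 + 1 + 1 + 0 + 1 = 5 ≡ 1 (mod 2).
  s_3 = 1 + 1 + 1 + 0 + 1 + 0 + 0 + 1 = 5 ≡ 1 (mod 2).
  s_4 = 1 + 1 + 1 + 0 + 1 + 0 + 1 + 1 = 6 ≡ 0 (mod 2).
s = (0, 1, 1, 0)^T — this equals column 6 of H (binary 0110), so error is at position 6.
Correct: flip bit 6 of r = 111011011101101 to get c = 111010011101101.


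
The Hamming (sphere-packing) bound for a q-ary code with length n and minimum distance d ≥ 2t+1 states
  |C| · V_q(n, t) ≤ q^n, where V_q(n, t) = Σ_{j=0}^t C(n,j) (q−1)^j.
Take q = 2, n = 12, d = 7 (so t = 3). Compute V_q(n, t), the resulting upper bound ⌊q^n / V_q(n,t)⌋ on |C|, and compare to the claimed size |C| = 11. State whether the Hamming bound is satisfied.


V_q(n, t) = 299, q^n = 4096, Hamming bound = 13, |C| = 11 ≤ bound (satisfied).

Step 1: Compute V_q(n, t) = Σ_{j=0}^3 C(n, j) (q−1)^j.
  j = 0: C(12,0)·(1)^0 = 1·1 = 1.
  j = 1: C(12,1)·(1)^1 = 12·1 = 12.
  j = 2: C(12,2)·(1)^2 = 66·1 = 66.
  j = 3: C(12,3)·(1)^3 = 220·1 = 220.
  V_q(n, t) = 1 + 12 + 66 + 220 = 299.
Step 2: q^n = 2^12 = 4096.
Step 3: Hamming bound ⌊q^n / V_q(n,t)⌋ = ⌊4096/299⌋ = 13.
Step 4: Compare |C| = 11 to 13: satisfied.
The claimed |C| lies below the Hamming bound.


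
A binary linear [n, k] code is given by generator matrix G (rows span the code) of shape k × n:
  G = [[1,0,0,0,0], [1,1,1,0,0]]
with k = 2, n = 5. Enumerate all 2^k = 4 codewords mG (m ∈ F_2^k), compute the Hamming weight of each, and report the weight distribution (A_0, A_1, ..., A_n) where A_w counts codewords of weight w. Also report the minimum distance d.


Weight distribution: A_0 = 1, A_1 = 1, A_2 = 1, A_3 = 1. Minimum distance d = 1.

Enumerate all 2^2 = 4 messages m ∈ F_2^2.
For each, compute codeword c = mG in F_2^5, then tally its weight.
  m = 00 → c = 00000, weight = 0.
  m = 10 → c = 10000, weight = 1.
  m = 01 → c = 11100, weight = 3.
  m = 11 → c = 01100, weight = 2.
Tally weights:
  weight 0: 1 codewords.
  weight 1: 1 codewords.
  weight 2: 1 codewords.
  weight 3: 1 codewords.
Minimum distance d = smallest w > 0 with A_w > 0 = 1.
Sanity: Σ A_w = 4 = 2^2 = 4 ✓.


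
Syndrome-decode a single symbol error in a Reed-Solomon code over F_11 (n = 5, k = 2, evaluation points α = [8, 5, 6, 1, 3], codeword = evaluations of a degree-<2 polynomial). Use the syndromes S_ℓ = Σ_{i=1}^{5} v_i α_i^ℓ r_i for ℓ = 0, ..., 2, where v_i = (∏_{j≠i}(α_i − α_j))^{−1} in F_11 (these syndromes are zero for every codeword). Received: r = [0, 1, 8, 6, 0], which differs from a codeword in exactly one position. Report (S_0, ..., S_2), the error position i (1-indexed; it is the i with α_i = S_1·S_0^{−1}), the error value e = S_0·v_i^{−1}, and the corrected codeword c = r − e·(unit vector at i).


S = (4, 1, 3), error at position 5, error magnitude e = 2, c = [0, 1, 8, 6, 9].

Step 1: column multipliers v_i = (∏_{j≠i}(α_i − α_j))^{−1} mod 11.
  i = 1 (α = 8): (8−5)(8−6)(8−1)(8−3) = 3·2·7·5 = 210 ≡ 1, so v_1 = 1^{−1} = 1 (mod 11).
  i = 2 (α = 5): (5−8)(5−6)(5−1)(5−3) = (−3)·(−1)·4·2 = 24 ≡ 2, so v_2 = 2^{−1} = 6 (mod 11).
  i = 3 (α = 6): (6−8)(6−5)(6−1)(6−3) = (−2)·1·5·3 = −30 ≡ 3, so v_3 = 3^{−1} = 4 (mod 11).
  i = 4 (α = 1): (1−8)(1−5)(1−6)(1−3) = (−7)·(−4)·(−5)·(−2) = 280 ≡ 5, so v_4 = 5^{−1} = 9 (mod 11).
  i = 5 (α = 3): (3−8)(3−5)(3−6)(3−1) = (−5)·(−2)·(−3)·2 = −60 ≡ 6, so v_5 = 6^{−1} = 2 (mod 11).
  v = [1, 6, 4, 9, 2].
Step 2: syndromes of r = [0, 1, 8, 6, 0] (all sums mod 11).
  S_0 = Σ v_i r_i = 1·0 + 6·1 + 4·8 + 9·6 + 2·0 = 92 ≡ 4.
  S_1 = Σ v_i α_i r_i = 1·8·0 + 6·5·1 + 4·6·8 + 9·1·6 + 2·3·0 = 276 ≡ 1.
  α_i^2 mod 11 = [9, 3, 3, 1, 9].
  S_2 = Σ v_i α_i^2 r_i = 1·9·0 + 6·3·1 + 4·3·8 + 9·1·6 + 2·9·0 = 168 ≡ 3.
  S = (4, 1, 3) ≠ 0, so r is not a codeword (an error is present).
Step 3: locate the error. For a single error e at position i, S_ℓ = v_i·e·α_i^ℓ, so α_err = S_1/S_0.
  S_0^{−1} = 4^{−1} = 3 (mod 11), so α_err = 1·3 = 3 ≡ 3 = α_5. Error position i = 5.
  Consistency check: S_2/S_1 = 3·1 = 3 ≡ 3 = α_err ✓ (single-error assumption holds).
Step 4: error magnitude e = S_0/v_5 = S_0·∏_{j≠5}(α_5 − α_j) = 4·6 = 24 ≡ 2 (mod 11).
Step 5: correct position 5: c_5 = r_5 − e = 0 − 2 ≡ 9 (mod 11). Hence c = [0, 1, 8, 6, 9].
  Check: interpolating c through the α_i gives m(x) = 10 + 7·x (degree < 2) with m(α_i) = c_i for every i, so c is indeed a codeword.


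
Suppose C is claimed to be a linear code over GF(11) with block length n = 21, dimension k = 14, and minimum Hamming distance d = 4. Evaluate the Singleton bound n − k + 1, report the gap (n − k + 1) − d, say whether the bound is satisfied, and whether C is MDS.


Singleton RHS = n − k + 1 = 8, slack = 4, bound satisfied, not MDS.

Singleton bound: d ≤ n − k + 1.
Here n = 21, k = 14, so n − k + 1 = 8.
Given d = 4, check d ≤ 8: YES.
Slack = (n − k + 1) − d = 4.
The code is NOT MDS (slack = 4 > 0).
Description: the claimed parameters are [21, 14, 4]_11; such a code would be non-MDS.


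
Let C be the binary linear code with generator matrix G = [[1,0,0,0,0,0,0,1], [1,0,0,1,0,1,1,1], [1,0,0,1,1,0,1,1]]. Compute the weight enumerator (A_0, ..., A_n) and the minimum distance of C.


Weight distribution: A_0 = 1, A_2 = 2, A_3 = 2, A_4 = 1, A_5 = 2. Minimum distance d = 2.

Enumerate all 2^3 = 8 messages m ∈ F_2^3.
For each, compute codeword c = mG in F_2^8, then tally its weight.
  m = 000 → c = 00000000, weight = 0.
  m = 100 → c = 10000001, weight = 2.
  m = 010 → c = 10010111, weight = 5.
  m = 110 → c = 00010110, weight = 3.
  m = 001 → c = 10011011, weight = 5.
  m = 101 → c = 00011010, weight = 3.
  m = 011 → c = 00001100, weight = 2.
  m = 111 → c = 10001101, weight = 4.
Tally weights:
  weight 0: 1 codewords.
  weight 2: 2 codewords.
  weight 3: 2 codewords.
  weight 4: 1 codewords.
  weight 5: 2 codewords.
Minimum distance d = smallest w > 0 with A_w > 0 = 2.
Sanity: Σ A_w = 8 = 2^3 = 8 ✓.


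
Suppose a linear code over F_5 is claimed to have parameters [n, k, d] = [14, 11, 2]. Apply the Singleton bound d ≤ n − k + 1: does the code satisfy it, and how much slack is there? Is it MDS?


Singleton RHS = n − k + 1 = 4, slack = 2, bound satisfied, not MDS.

Singleton bound: d ≤ n − k + 1.
Here n = 14, k = 11, so n − k + 1 = 4.
Given d = 2, check d ≤ 4: YES.
Slack = (n − k + 1) − d = 2.
The code is NOT MDS (slack = 2 > 0).
Description: the claimed parameters are [14, 11, 2]_5; such a code would be non-MDS.


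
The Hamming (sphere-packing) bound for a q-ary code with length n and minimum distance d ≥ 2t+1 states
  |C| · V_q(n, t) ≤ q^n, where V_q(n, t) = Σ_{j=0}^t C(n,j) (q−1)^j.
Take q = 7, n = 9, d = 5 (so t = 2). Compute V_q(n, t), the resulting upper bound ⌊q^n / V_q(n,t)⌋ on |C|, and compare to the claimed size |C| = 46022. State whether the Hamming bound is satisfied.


V_q(n, t) = 1351, q^n = 40353607, Hamming bound = 29869, |C| = 46022 > bound (violated).

Step 1: Compute V_q(n, t) = Σ_{j=0}^2 C(n, j) (q−1)^j.
  j = 0: C(9,0)·(6)^0 = 1·1 = 1.
  j = 1: C(9,1)·(6)^1 = 9·6 = 54.
  j = 2: C(9,2)·(6)^2 = 36·36 = 1296.
  V_q(n, t) = 1 + 54 + 1296 = 1351.
Step 2: q^n = 7^9 = 40353607.
Step 3: Hamming bound ⌊q^n / V_q(n,t)⌋ = ⌊40353607/1351⌋ = 29869.
Step 4: Compare |C| = 46022 to 29869: violated.
The claimed |C| lies above the Hamming bound, so no 7-ary code of length 9 with d ≥ 5 can have 46022 codewords.


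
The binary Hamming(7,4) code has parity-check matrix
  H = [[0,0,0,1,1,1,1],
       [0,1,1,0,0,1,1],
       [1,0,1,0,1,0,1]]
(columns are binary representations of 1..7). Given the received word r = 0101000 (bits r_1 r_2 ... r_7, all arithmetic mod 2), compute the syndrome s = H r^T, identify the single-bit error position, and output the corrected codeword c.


s = (1, 1, 0)^T, error position = 6, corrected codeword c = 0101010

Compute s = H r^T mod 2 one row at a time:
  s_1 = 1 + 0 + 0 + 0 = 1 ≡ 1 (mod 2).
  s_2 = 1 + 0 + 0 + 0 = 1 ≡ 1 (mod 2).
  s_3 = 0 + 0 + 0 + 0 = 0 ≡ 0 (mod 2).
s = (1, 1, 0)^T — this equals column 6 of H (binary 110), so error is at position 6.
Correct: flip bit 6 of r = 0101000 to get c = 0101010.


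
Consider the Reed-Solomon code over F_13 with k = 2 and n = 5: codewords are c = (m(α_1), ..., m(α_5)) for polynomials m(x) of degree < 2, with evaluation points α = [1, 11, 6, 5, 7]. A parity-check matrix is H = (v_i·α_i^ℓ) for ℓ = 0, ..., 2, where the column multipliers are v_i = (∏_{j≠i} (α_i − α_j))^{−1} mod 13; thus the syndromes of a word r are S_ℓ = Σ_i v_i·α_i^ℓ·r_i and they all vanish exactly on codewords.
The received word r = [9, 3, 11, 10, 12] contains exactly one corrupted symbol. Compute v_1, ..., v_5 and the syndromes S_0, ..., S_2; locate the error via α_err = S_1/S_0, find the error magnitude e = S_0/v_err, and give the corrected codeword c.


S = (4, 4, 4), error at position 1, error magnitude e = 3, c = [6, 3, 11, 10, 12].

Step 1: column multipliers v_i = (∏_{j≠i}(α_i − α_j))^{−1} mod 13.
  i = 1 (α = 1): (1−11)(1−6)(1−5)(1−7) = (−10)·(−5)·(−4)·(−6) = 1200 ≡ 4, so v_1 = 4^{−1} = 10 (mod 13).
  i = 2 (α = 11): (11−1)(11−6)(11−5)(11−7) = 10·5·6·4 = 1200 ≡ 4, so v_2 = 4^{−1} = 10 (mod 13).
  i = 3 (α = 6): (6−1)(6−11)(6−5)(6−7) = 5·(−5)·1·(−1) = 25 ≡ 12, so v_3 = 12^{−1} = 12 (mod 13).
  i = 4 (α = 5): (5−1)(5−11)(5−6)(5−7) = 4·(−6)·(−1)·(−2) = −48 ≡ 4, so v_4 = 4^{−1} = 10 (mod 13).
  i = 5 (α = 7): (7−1)(7−11)(7−6)(7−5) = 6·(−4)·1·2 = −48 ≡ 4, so v_5 = 4^{−1} = 10 (mod 13).
  v = [10, 10, 12, 10, 10].
Step 2: syndromes of r = [9, 3, 11, 10, 12] (all sums mod 13).
  S_0 = Σ v_i r_i = 10·9 + 10·3 + 12·11 + 10·10 + 10·12 = 472 ≡ 4.
  S_1 = Σ v_i α_i r_i = 10·1·9 + 10·11·3 + 12·6·11 + 10·5·10 + 10·7·12 = 2552 ≡ 4.
  α_i^2 mod 13 = [1, 4, 10, 12, 10].
  S_2 = Σ v_i α_i^2 r_i = 10·1·9 + 10·4·3 + 12·10·11 + 10·12·10 + 10·10·12 = 3930 ≡ 4.
  S = (4, 4, 4) ≠ 0, so r is not a codeword (an error is present).
Step 3: locate the error. For a single error e at position i, S_ℓ = v_i·e·α_i^ℓ, so α_err = S_1/S_0.
  S_0^{−1} = 4^{−1} = 10 (mod 13), so α_err = 4·10 = 40 ≡ 1 = α_1. Error position i = 1.
  Consistency check: S_2/S_1 = 4·10 = 40 ≡ 1 = α_err ✓ (single-error assumption holds).
Step 4: error magnitude e = S_0/v_1 = S_0·∏_{j≠1}(α_1 − α_j) = 4·4 = 16 ≡ 3 (mod 13).
Step 5: correct position 1: c_1 = r_1 − e = 9 − 3 ≡ 6 (mod 13). Hence c = [6, 3, 11, 10, 12].
  Check: interpolating c through the α_i gives m(x) = 5 + 1·x (degree < 2) with m(α_i) = c_i for every i, so c is indeed a codeword.


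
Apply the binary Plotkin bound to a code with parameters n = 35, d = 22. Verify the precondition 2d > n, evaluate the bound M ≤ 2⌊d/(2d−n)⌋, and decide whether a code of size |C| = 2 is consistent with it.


Plotkin bound M ≤ 4; given |C| = 2 ≤ bound (satisfied).

Check applicability: 2d = 44, n = 35.
2d − n = 9 > 0, so Plotkin applies.
Compute d/(2d−n) = 22/9 ≈ 2.4444.
⌊d/(2d−n)⌋ = 2.
Plotkin bound: M ≤ 2·2 = 4.
Given |C| = 2, check: satisfied.
This |C| is below the Plotkin bound.


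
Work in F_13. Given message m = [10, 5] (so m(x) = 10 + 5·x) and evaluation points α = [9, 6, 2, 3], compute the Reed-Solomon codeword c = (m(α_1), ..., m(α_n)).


c = [3, 1, 7, 12]

Message polynomial: m(x) = 10 + 5·x (mod 13).
For each evaluation point α_i, compute m(α_i) mod 13:
  α_1 = 9: Horner steps 5 → 3, so m(9) = 3.
  α_2 = 6: Horner steps 5 → 1, so m(6) = 1.
  α_3 = 2: Horner steps 5 → 7, so m(2) = 7.
  α_4 = 3: Horner steps 5 → 12, so m(3) = 12.
Codeword c = [3, 1, 7, 12] ∈ F_13^4.


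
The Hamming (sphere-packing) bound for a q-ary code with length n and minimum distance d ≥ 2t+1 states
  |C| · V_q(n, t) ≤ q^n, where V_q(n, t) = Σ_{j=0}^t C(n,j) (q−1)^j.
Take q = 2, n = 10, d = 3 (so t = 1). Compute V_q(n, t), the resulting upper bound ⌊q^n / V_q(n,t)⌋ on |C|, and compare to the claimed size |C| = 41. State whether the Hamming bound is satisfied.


V_q(n, t) = 11, q^n = 1024, Hamming bound = 93, |C| = 41 ≤ bound (satisfied).

Step 1: Compute V_q(n, t) = Σ_{j=0}^1 C(n, j) (q−1)^j.
  j = 0: C(10,0)·(1)^0 = 1·1 = 1.
  j = 1: C(10,1)·(1)^1 = 10·1 = 10.
  V_q(n, t) = 1 + 10 = 11.
Step 2: q^n = 2^10 = 1024.
Step 3: Hamming bound ⌊q^n / V_q(n,t)⌋ = ⌊1024/11⌋ = 93.
Step 4: Compare |C| = 41 to 93: satisfied.
The claimed |C| lies below the Hamming bound.


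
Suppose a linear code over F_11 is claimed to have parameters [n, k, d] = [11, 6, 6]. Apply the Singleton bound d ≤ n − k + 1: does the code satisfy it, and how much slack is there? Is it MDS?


Singleton RHS = n − k + 1 = 6, slack = 0, bound satisfied, MDS.

Singleton bound: d ≤ n − k + 1.
Here n = 11, k = 6, so n − k + 1 = 6.
Given d = 6, check d ≤ 6: YES.
Slack = (n − k + 1) − d = 0.
The code is MDS (slack = 0).
Description: the claimed parameters are [11, 6, 6]_11; such a code would be MDS (meets Singleton bound).


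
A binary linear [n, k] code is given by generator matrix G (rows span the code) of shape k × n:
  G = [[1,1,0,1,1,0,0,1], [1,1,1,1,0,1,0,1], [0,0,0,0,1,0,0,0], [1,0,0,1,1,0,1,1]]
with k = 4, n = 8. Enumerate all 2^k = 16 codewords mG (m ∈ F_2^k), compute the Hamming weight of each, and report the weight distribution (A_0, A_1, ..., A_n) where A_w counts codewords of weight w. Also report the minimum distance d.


Weight distribution: A_0 = 1, A_1 = 1, A_2 = 2, A_3 = 2, A_4 = 3, A_5 = 3, A_6 = 2, A_7 = 2. Minimum distance d = 1.

Enumerate all 2^4 = 16 messages m ∈ F_2^4.
For each, compute codeword c = mG in F_2^8, then tally its weight.
  m = 0000 → c = 00000000, weight = 0.
  m = 1000 → c = 11011001, weight = 5.
  m = 0100 → c = 11110101, weight = 6.
  m = 1100 → c = 00101100, weight = 3.
  m = 0010 → c = 00001000, weight = 1.
  m = 1010 → c = 11010001, weight = 4.
  m = 0110 → c = 11111101, weight = 7.
  m = 1110 → c = 00100100, weight = 2.
  m = 0001 → c = 10011011, weight = 5.
  m = 1001 → c = 01000010, weight = 2.
  m = 0101 → c = 01101110, weight = 5.
  m = 1101 → c = 10110111, weight = 6.
  m = 0011 → c = 10010011, weight = 4.
  m = 1011 → c = 01001010, weight = 3.
  m = 0111 → c = 01100110, weight = 4.
  m = 1111 → c = 10111111, weight = 7.
Tally weights:
  weight 0: 1 codewords.
  weight 1: 1 codewords.
  weight 2: 2 codewords.
  weight 3: 2 codewords.
  weight 4: 3 codewords.
  weight 5: 3 codewords.
  weight 6: 2 codewords.
  weight 7: 2 codewords.
Minimum distance d = smallest w > 0 with A_w > 0 = 1.
Sanity: Σ A_w = 16 = 2^4 = 16 ✓.


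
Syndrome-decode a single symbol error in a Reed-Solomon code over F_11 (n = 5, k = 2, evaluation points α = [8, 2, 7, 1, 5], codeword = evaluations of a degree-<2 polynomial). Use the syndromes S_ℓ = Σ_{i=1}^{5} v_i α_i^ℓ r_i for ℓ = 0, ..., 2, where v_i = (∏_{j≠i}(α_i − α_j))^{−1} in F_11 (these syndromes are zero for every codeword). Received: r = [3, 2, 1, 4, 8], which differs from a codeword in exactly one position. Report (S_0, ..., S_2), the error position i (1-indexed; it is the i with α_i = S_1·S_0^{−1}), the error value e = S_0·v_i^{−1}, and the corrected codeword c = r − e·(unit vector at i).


S = (5, 5, 5), error at position 4, error magnitude e = 4, c = [3, 2, 1, 0, 8].

Step 1: column multipliers v_i = (∏_{j≠i}(α_i − α_j))^{−1} mod 11.
  i = 1 (α = 8): (8−2)(8−7)(8−1)(8−5) = 6·1·7·3 = 126 ≡ 5, so v_1 = 5^{−1} = 9 (mod 11).
  i = 2 (α = 2): (2−8)(2−7)(2−1)(2−5) = (−6)·(−5)·1·(−3) = −90 ≡ 9, so v_2 = 9^{−1} = 5 (mod 11).
  i = 3 (α = 7): (7−8)(7−2)(7−1)(7−5) = (−1)·5·6·2 = −60 ≡ 6, so v_3 = 6^{−1} = 2 (mod 11).
  i = 4 (α = 1): (1−8)(1−2)(1−7)(1−5) = (−7)·(−1)·(−6)·(−4) = 168 ≡ 3, so v_4 = 3^{−1} = 4 (mod 11).
  i = 5 (α = 5): (5−8)(5−2)(5−7)(5−1) = (−3)·3·(−2)·4 = 72 ≡ 6, so v_5 = 6^{−1} = 2 (mod 11).
  v = [9, 5, 2, 4, 2].
Step 2: syndromes of r = [3, 2, 1, 4, 8] (all sums mod 11).
  S_0 = Σ v_i r_i = 9·3 + 5·2 + 2·1 + 4·4 + 2·8 = 71 ≡ 5.
  S_1 = Σ v_i α_i r_i = 9·8·3 + 5·2·2 + 2·7·1 + 4·1·4 + 2·5·8 = 346 ≡ 5.
  α_i^2 mod 11 = [9, 4, 5, 1, 3].
  S_2 = Σ v_i α_i^2 r_i = 9·9·3 + 5·4·2 + 2·5·1 + 4·1·4 + 2·3·8 = 357 ≡ 5.
  S = (5, 5, 5) ≠ 0, so r is not a codeword (an error is present).
Step 3: locate the error. For a single error e at position i, S_ℓ = v_i·e·α_i^ℓ, so α_err = S_1/S_0.
  S_0^{−1} = 5^{−1} = 9 (mod 11), so α_err = 5·9 = 45 ≡ 1 = α_4. Error position i = 4.
  Consistency check: S_2/S_1 = 5·9 = 45 ≡ 1 = α_err ✓ (single-error assumption holds).
Step 4: error magnitude e = S_0/v_4 = S_0·∏_{j≠4}(α_4 − α_j) = 5·3 = 15 ≡ 4 (mod 11).
Step 5: correct position 4: c_4 = r_4 − e = 4 − 4 ≡ 0 (mod 11). Hence c = [3, 2, 1, 0, 8].
  Check: interpolating c through the α_i gives m(x) = 9 + 2·x (degree < 2) with m(α_i) = c_i for every i, so c is indeed a codeword.
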